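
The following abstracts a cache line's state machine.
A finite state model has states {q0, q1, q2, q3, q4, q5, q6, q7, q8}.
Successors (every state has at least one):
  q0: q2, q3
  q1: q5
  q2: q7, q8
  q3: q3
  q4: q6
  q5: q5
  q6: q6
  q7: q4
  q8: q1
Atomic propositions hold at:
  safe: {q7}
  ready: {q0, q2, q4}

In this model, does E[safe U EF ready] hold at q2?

EF ready: least fixpoint, start Z0 = {q0, q2, q4}, add states with some successor in Z. Z1 = {q0, q2, q4, q7}; fixed.
Sat(EF ready) = {q0, q2, q4, q7}
E[safe U EF ready]: least fixpoint, start Z0 = Sat(EF ready) = {q0, q2, q4, q7}, add states in Sat(safe) with some successor in Z. Already a fixed point.
Sat(E[safe U EF ready]) = {q0, q2, q4, q7}
q2 ∈ Sat(E[safe U EF ready]) = {q0, q2, q4, q7}, so the formula holds at q2.

Yes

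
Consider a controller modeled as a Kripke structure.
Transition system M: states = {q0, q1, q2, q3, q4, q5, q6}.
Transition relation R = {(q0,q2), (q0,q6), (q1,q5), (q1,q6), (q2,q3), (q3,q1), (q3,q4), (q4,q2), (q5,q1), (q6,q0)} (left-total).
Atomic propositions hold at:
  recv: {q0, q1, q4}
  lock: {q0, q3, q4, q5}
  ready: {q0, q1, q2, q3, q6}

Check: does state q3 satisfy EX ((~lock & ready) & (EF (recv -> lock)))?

Sat(~lock) = {q1, q2, q6}
Sat(~lock & ready) = {q1, q2, q6}
Sat(recv -> lock) = {q0, q2, q3, q4, q5, q6}
EF (recv -> lock): least fixpoint, start Z0 = {q0, q2, q3, q4, q5, q6}, add states with some successor in Z. Z1 = {q0, q1, q2, q3, q4, q5, q6}; fixed.
Sat(EF (recv -> lock)) = {q0, q1, q2, q3, q4, q5, q6}
Sat((~lock & ready) & (EF (recv -> lock))) = {q1, q2, q6}
Sat(EX ((~lock & ready) & (EF (recv -> lock)))) = {s : some successor in {q1, q2, q6}} = {q0, q1, q3, q4, q5}
q3 ∈ Sat(EX ((~lock & ready) & (EF (recv -> lock)))) = {q0, q1, q3, q4, q5}, so the formula holds at q3.

Yes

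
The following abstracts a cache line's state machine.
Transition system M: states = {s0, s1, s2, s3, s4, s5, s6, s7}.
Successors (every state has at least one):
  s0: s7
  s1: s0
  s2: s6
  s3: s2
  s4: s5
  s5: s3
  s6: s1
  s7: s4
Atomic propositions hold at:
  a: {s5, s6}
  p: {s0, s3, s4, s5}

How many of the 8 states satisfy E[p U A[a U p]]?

A[a U p]: least fixpoint, start Z0 = Sat(p) = {s0, s3, s4, s5}, add states in Sat(a) with every successor in Z. Already a fixed point.
Sat(A[a U p]) = {s0, s3, s4, s5}
E[p U A[a U p]]: least fixpoint, start Z0 = Sat(A[a U p]) = {s0, s3, s4, s5}, add states in Sat(p) with some successor in Z. Already a fixed point.
Sat(E[p U A[a U p]]) = {s0, s3, s4, s5}
|Sat(E[p U A[a U p]])| = |{s0, s3, s4, s5}| = 4.

4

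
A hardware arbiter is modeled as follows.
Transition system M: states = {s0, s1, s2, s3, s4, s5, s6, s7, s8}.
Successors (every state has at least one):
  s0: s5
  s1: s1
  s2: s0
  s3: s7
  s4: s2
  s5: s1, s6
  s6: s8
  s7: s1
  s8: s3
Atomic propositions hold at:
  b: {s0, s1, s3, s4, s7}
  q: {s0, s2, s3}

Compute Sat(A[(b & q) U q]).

Sat(b & q) = {s0, s3}
A[(b & q) U q]: least fixpoint, start Z0 = Sat(q) = {s0, s2, s3}, add states in Sat(b & q) with every successor in Z. Already a fixed point.
Sat(A[(b & q) U q]) = {s0, s2, s3}

{s0, s2, s3}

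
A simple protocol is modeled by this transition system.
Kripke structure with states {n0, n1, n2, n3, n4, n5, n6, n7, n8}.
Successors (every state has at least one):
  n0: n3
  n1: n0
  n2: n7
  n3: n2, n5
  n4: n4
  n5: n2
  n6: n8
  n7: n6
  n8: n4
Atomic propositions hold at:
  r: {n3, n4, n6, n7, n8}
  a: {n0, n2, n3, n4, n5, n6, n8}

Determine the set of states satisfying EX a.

{n0, n1, n3, n4, n5, n6, n7, n8}

Sat(EX a) = {s : some successor in {n0, n2, n3, n4, n5, n6, n8}} = {n0, n1, n3, n4, n5, n6, n7, n8}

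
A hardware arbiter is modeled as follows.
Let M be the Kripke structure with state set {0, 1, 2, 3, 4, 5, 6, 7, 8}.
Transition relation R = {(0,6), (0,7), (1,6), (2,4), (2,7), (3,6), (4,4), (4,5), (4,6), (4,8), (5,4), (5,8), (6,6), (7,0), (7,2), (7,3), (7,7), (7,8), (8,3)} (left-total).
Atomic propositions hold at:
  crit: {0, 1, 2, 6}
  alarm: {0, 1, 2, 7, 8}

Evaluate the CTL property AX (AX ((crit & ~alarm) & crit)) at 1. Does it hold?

Yes

Sat(~alarm) = {3, 4, 5, 6}
Sat(crit & ~alarm) = {6}
Sat((crit & ~alarm) & crit) = {6}
Sat(AX ((crit & ~alarm) & crit)) = {s : every successor in {6}} = {1, 3, 6}
Sat(AX (AX ((crit & ~alarm) & crit))) = {s : every successor in {1, 3, 6}} = {1, 3, 6, 8}
1 ∈ Sat(AX (AX ((crit & ~alarm) & crit))) = {1, 3, 6, 8}, so the formula holds at 1.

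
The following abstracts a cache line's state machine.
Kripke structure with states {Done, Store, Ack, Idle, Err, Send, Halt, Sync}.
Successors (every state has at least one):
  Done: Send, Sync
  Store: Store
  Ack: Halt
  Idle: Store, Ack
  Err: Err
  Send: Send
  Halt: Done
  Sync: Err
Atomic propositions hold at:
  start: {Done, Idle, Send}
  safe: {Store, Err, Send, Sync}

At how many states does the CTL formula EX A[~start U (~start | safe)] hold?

Sat(~start) = {Store, Ack, Err, Halt, Sync}
Sat(~start | safe) = {Store, Ack, Err, Send, Halt, Sync}
A[~start U (~start | safe)]: least fixpoint, start Z0 = Sat((~start | safe)) = {Store, Ack, Err, Send, Halt, Sync}, add states in Sat(~start) with every successor in Z. Already a fixed point.
Sat(A[~start U (~start | safe)]) = {Store, Ack, Err, Send, Halt, Sync}
Sat(EX A[~start U (~start | safe)]) = {s : some successor in {Store, Ack, Err, Send, Halt, Sync}} = {Done, Store, Ack, Idle, Err, Send, Sync}
|Sat(EX A[~start U (~start | safe)])| = |{Done, Store, Ack, Idle, Err, Send, Sync}| = 7.

7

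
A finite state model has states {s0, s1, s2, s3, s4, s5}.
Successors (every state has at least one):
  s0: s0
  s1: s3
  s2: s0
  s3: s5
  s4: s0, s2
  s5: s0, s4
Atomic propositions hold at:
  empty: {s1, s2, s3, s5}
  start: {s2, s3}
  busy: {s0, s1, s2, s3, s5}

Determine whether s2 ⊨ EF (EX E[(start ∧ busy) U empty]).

No

Sat(start ∧ busy) = {s2, s3}
E[(start ∧ busy) U empty]: least fixpoint, start Z0 = Sat(empty) = {s1, s2, s3, s5}, add states in Sat(start ∧ busy) with some successor in Z. Already a fixed point.
Sat(E[(start ∧ busy) U empty]) = {s1, s2, s3, s5}
Sat(EX E[(start ∧ busy) U empty]) = {s : some successor in {s1, s2, s3, s5}} = {s1, s3, s4}
EF (EX E[(start ∧ busy) U empty]): least fixpoint, start Z0 = {s1, s3, s4}, add states with some successor in Z. Z1 = {s1, s3, s4, s5}; fixed.
Sat(EF (EX E[(start ∧ busy) U empty])) = {s1, s3, s4, s5}
s2 ∉ Sat(EF (EX E[(start ∧ busy) U empty])) = {s1, s3, s4, s5}, so the formula does not hold at s2.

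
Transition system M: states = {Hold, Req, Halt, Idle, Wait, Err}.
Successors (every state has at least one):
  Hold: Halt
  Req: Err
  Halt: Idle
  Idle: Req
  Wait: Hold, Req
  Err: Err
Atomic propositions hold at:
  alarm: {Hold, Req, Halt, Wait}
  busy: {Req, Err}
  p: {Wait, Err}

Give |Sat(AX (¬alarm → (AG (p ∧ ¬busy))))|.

3

Sat(¬alarm) = {Idle, Err}
Sat(¬busy) = {Hold, Halt, Idle, Wait}
Sat(p ∧ ¬busy) = {Wait}
AG (p ∧ ¬busy): greatest fixpoint, start Z0 = {Wait}, keep only states in Sat with every successor in Z. Z1 = ∅; fixed.
Sat(AG (p ∧ ¬busy)) = ∅
Sat(¬alarm → (AG (p ∧ ¬busy))) = {Hold, Req, Halt, Wait}
Sat(AX (¬alarm → (AG (p ∧ ¬busy)))) = {s : every successor in {Hold, Req, Halt, Wait}} = {Hold, Idle, Wait}
|Sat(AX (¬alarm → (AG (p ∧ ¬busy))))| = |{Hold, Idle, Wait}| = 3.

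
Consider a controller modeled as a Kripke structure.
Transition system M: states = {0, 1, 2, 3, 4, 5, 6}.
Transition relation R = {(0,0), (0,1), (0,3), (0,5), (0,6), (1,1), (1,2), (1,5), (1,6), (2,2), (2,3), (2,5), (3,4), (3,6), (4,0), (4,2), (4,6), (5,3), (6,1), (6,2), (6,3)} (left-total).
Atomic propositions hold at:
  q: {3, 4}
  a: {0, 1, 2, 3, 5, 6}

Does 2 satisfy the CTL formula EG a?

Yes

EG a: greatest fixpoint, start Z0 = {0, 1, 2, 3, 5, 6}, keep only states in Sat with some successor in Z. Already a fixed point.
Sat(EG a) = {0, 1, 2, 3, 5, 6}
2 ∈ Sat(EG a) = {0, 1, 2, 3, 5, 6}, so the formula holds at 2.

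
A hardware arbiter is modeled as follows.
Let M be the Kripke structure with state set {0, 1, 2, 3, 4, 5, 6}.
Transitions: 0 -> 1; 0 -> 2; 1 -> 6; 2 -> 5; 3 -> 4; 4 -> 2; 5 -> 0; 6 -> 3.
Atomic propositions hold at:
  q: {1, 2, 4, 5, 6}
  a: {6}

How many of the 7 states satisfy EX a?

Sat(EX a) = {s : some successor in {6}} = {1}
|Sat(EX a)| = |{1}| = 1.

1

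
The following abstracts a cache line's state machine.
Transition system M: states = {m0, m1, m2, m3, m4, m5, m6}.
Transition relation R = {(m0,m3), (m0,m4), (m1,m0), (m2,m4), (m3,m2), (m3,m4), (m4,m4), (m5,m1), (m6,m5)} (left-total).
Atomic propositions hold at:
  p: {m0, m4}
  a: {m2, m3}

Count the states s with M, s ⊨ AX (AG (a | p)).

Sat(a | p) = {m0, m2, m3, m4}
AG (a | p): greatest fixpoint, start Z0 = {m0, m2, m3, m4}, keep only states in Sat with every successor in Z. Already a fixed point.
Sat(AG (a | p)) = {m0, m2, m3, m4}
Sat(AX (AG (a | p))) = {s : every successor in {m0, m2, m3, m4}} = {m0, m1, m2, m3, m4}
|Sat(AX (AG (a | p)))| = |{m0, m1, m2, m3, m4}| = 5.

5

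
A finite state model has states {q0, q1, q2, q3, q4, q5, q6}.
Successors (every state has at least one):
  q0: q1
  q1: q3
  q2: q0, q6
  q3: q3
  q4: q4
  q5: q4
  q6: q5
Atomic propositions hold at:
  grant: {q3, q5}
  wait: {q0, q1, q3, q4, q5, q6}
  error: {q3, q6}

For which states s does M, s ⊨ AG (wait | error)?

Sat(wait | error) = {q0, q1, q3, q4, q5, q6}
AG (wait | error): greatest fixpoint, start Z0 = {q0, q1, q3, q4, q5, q6}, keep only states in Sat with every successor in Z. Already a fixed point.
Sat(AG (wait | error)) = {q0, q1, q3, q4, q5, q6}

{q0, q1, q3, q4, q5, q6}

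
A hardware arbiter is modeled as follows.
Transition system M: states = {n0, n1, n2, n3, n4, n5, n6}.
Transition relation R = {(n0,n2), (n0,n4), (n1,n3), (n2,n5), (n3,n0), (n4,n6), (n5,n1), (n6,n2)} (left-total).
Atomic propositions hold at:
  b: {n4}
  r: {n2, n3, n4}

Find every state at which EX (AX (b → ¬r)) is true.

Sat(¬r) = {n0, n1, n5, n6}
Sat(b → ¬r) = {n0, n1, n2, n3, n5, n6}
Sat(AX (b → ¬r)) = {s : every successor in {n0, n1, n2, n3, n5, n6}} = {n1, n2, n3, n4, n5, n6}
Sat(EX (AX (b → ¬r))) = {s : some successor in {n1, n2, n3, n4, n5, n6}} = {n0, n1, n2, n4, n5, n6}

{n0, n1, n2, n4, n5, n6}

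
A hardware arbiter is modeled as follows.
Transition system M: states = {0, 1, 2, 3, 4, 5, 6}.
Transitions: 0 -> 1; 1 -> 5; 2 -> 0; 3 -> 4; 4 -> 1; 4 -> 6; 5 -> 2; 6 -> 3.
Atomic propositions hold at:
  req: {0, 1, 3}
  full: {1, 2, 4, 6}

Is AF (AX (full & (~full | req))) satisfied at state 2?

Yes

Sat(~full) = {0, 3, 5}
Sat(~full | req) = {0, 1, 3, 5}
Sat(full & (~full | req)) = {1}
Sat(AX (full & (~full | req))) = {s : every successor in {1}} = {0}
AF (AX (full & (~full | req))): least fixpoint, start Z0 = {0}, add states with every successor in Z. Z1 = {0, 2}; Z2 = {0, 2, 5}; Z3 = {0, 1, 2, 5}; fixed.
Sat(AF (AX (full & (~full | req)))) = {0, 1, 2, 5}
2 ∈ Sat(AF (AX (full & (~full | req)))) = {0, 1, 2, 5}, so the formula holds at 2.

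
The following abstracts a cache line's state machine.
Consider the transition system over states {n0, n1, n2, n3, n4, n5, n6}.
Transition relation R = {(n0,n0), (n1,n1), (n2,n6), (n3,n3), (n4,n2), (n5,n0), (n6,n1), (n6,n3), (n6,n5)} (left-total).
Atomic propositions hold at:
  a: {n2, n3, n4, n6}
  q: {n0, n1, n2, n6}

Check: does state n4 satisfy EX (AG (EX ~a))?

Sat(~a) = {n0, n1, n5}
Sat(EX ~a) = {s : some successor in {n0, n1, n5}} = {n0, n1, n5, n6}
AG (EX ~a): greatest fixpoint, start Z0 = {n0, n1, n5, n6}, keep only states in Sat with every successor in Z. Z1 = {n0, n1, n5}; fixed.
Sat(AG (EX ~a)) = {n0, n1, n5}
Sat(EX (AG (EX ~a))) = {s : some successor in {n0, n1, n5}} = {n0, n1, n5, n6}
n4 ∉ Sat(EX (AG (EX ~a))) = {n0, n1, n5, n6}, so the formula does not hold at n4.

No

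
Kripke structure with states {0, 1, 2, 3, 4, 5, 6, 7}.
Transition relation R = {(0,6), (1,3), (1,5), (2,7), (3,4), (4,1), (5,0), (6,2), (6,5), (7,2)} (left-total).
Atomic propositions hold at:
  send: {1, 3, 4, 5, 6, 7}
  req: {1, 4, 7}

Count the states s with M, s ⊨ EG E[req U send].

E[req U send]: least fixpoint, start Z0 = Sat(send) = {1, 3, 4, 5, 6, 7}, add states in Sat(req) with some successor in Z. Already a fixed point.
Sat(E[req U send]) = {1, 3, 4, 5, 6, 7}
EG E[req U send]: greatest fixpoint, start Z0 = {1, 3, 4, 5, 6, 7}, keep only states in Sat with some successor in Z. Z1 = {1, 3, 4, 6}; Z2 = {1, 3, 4}; fixed.
Sat(EG E[req U send]) = {1, 3, 4}
|Sat(EG E[req U send])| = |{1, 3, 4}| = 3.

3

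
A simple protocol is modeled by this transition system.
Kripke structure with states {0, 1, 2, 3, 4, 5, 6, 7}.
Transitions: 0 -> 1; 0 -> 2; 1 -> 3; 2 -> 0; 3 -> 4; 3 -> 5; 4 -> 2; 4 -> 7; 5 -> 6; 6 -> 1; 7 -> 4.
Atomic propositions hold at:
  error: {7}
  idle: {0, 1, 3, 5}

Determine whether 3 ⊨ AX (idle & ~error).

No

Sat(~error) = {0, 1, 2, 3, 4, 5, 6}
Sat(idle & ~error) = {0, 1, 3, 5}
Sat(AX (idle & ~error)) = {s : every successor in {0, 1, 3, 5}} = {1, 2, 6}
3 ∉ Sat(AX (idle & ~error)) = {1, 2, 6}, so the formula does not hold at 3.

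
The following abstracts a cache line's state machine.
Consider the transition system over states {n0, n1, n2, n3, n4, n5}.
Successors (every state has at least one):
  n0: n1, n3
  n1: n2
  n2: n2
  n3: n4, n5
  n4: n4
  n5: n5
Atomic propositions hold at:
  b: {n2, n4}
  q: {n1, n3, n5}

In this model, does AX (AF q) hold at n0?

AF q: least fixpoint, start Z0 = {n1, n3, n5}, add states with every successor in Z. Z1 = {n0, n1, n3, n5}; fixed.
Sat(AF q) = {n0, n1, n3, n5}
Sat(AX (AF q)) = {s : every successor in {n0, n1, n3, n5}} = {n0, n5}
n0 ∈ Sat(AX (AF q)) = {n0, n5}, so the formula holds at n0.

Yes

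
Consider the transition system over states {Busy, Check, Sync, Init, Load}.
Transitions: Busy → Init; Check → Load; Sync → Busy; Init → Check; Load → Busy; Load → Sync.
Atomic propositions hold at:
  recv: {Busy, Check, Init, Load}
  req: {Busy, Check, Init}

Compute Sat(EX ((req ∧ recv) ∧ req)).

Sat(req ∧ recv) = {Busy, Check, Init}
Sat((req ∧ recv) ∧ req) = {Busy, Check, Init}
Sat(EX ((req ∧ recv) ∧ req)) = {s : some successor in {Busy, Check, Init}} = {Busy, Sync, Init, Load}

{Busy, Sync, Init, Load}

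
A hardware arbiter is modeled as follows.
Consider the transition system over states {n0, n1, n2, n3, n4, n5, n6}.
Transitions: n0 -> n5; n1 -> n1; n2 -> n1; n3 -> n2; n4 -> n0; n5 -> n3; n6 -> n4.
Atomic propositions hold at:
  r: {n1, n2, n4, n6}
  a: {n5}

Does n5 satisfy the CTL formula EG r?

No

EG r: greatest fixpoint, start Z0 = {n1, n2, n4, n6}, keep only states in Sat with some successor in Z. Z1 = {n1, n2, n6}; Z2 = {n1, n2}; fixed.
Sat(EG r) = {n1, n2}
n5 ∉ Sat(EG r) = {n1, n2}, so the formula does not hold at n5.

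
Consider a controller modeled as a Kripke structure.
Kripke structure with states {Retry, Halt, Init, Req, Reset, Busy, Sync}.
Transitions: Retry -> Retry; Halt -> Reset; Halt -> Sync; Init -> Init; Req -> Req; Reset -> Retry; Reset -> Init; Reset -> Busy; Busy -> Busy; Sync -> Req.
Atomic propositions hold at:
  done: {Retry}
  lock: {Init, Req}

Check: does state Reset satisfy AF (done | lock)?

Sat(done | lock) = {Retry, Init, Req}
AF (done | lock): least fixpoint, start Z0 = {Retry, Init, Req}, add states with every successor in Z. Z1 = {Retry, Init, Req, Sync}; fixed.
Sat(AF (done | lock)) = {Retry, Init, Req, Sync}
Reset ∉ Sat(AF (done | lock)) = {Retry, Init, Req, Sync}, so the formula does not hold at Reset.

No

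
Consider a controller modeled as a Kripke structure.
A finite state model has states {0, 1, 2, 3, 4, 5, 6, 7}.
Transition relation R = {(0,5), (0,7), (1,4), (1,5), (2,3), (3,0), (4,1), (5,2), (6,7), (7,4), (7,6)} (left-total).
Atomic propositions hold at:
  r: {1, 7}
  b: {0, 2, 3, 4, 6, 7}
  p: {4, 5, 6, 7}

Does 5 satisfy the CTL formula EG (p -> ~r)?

Sat(~r) = {0, 2, 3, 4, 5, 6}
Sat(p -> ~r) = {0, 1, 2, 3, 4, 5, 6}
EG (p -> ~r): greatest fixpoint, start Z0 = {0, 1, 2, 3, 4, 5, 6}, keep only states in Sat with some successor in Z. Z1 = {0, 1, 2, 3, 4, 5}; fixed.
Sat(EG (p -> ~r)) = {0, 1, 2, 3, 4, 5}
5 ∈ Sat(EG (p -> ~r)) = {0, 1, 2, 3, 4, 5}, so the formula holds at 5.

Yes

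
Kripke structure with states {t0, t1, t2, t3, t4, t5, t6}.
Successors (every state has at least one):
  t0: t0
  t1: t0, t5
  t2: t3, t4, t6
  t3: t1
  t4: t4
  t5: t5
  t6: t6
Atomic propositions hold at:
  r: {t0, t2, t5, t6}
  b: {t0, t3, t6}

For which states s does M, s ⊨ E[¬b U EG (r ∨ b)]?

{t0, t1, t2, t5, t6}

Sat(¬b) = {t1, t2, t4, t5}
Sat(r ∨ b) = {t0, t2, t3, t5, t6}
EG (r ∨ b): greatest fixpoint, start Z0 = {t0, t2, t3, t5, t6}, keep only states in Sat with some successor in Z. Z1 = {t0, t2, t5, t6}; fixed.
Sat(EG (r ∨ b)) = {t0, t2, t5, t6}
E[¬b U EG (r ∨ b)]: least fixpoint, start Z0 = Sat(EG (r ∨ b)) = {t0, t2, t5, t6}, add states in Sat(¬b) with some successor in Z. Z1 = {t0, t1, t2, t5, t6}; fixed.
Sat(E[¬b U EG (r ∨ b)]) = {t0, t1, t2, t5, t6}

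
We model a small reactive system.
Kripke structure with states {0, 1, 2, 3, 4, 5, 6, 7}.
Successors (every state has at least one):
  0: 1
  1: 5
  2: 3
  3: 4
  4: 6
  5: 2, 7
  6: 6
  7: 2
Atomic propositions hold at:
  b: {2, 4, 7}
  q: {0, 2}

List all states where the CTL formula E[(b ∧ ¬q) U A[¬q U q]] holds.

Sat(¬q) = {1, 3, 4, 5, 6, 7}
Sat(b ∧ ¬q) = {4, 7}
A[¬q U q]: least fixpoint, start Z0 = Sat(q) = {0, 2}, add states in Sat(¬q) with every successor in Z. Z1 = {0, 2, 7}; Z2 = {0, 2, 5, 7}; Z3 = {0, 1, 2, 5, 7}; fixed.
Sat(A[¬q U q]) = {0, 1, 2, 5, 7}
E[(b ∧ ¬q) U A[¬q U q]]: least fixpoint, start Z0 = Sat(A[¬q U q]) = {0, 1, 2, 5, 7}, add states in Sat(b ∧ ¬q) with some successor in Z. Already a fixed point.
Sat(E[(b ∧ ¬q) U A[¬q U q]]) = {0, 1, 2, 5, 7}

{0, 1, 2, 5, 7}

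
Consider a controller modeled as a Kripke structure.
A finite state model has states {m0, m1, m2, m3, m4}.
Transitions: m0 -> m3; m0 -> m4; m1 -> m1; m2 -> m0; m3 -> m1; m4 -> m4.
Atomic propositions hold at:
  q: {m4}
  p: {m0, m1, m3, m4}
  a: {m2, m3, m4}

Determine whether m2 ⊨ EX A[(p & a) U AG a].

No

Sat(p & a) = {m3, m4}
AG a: greatest fixpoint, start Z0 = {m2, m3, m4}, keep only states in Sat with every successor in Z. Z1 = {m4}; fixed.
Sat(AG a) = {m4}
A[(p & a) U AG a]: least fixpoint, start Z0 = Sat(AG a) = {m4}, add states in Sat(p & a) with every successor in Z. Already a fixed point.
Sat(A[(p & a) U AG a]) = {m4}
Sat(EX A[(p & a) U AG a]) = {s : some successor in {m4}} = {m0, m4}
m2 ∉ Sat(EX A[(p & a) U AG a]) = {m0, m4}, so the formula does not hold at m2.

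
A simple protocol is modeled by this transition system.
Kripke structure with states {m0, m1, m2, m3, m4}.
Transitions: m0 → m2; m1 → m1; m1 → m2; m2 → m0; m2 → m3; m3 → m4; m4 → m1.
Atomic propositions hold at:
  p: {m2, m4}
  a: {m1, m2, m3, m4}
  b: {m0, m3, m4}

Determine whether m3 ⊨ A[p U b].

A[p U b]: least fixpoint, start Z0 = Sat(b) = {m0, m3, m4}, add states in Sat(p) with every successor in Z. Z1 = {m0, m2, m3, m4}; fixed.
Sat(A[p U b]) = {m0, m2, m3, m4}
m3 ∈ Sat(A[p U b]) = {m0, m2, m3, m4}, so the formula holds at m3.

Yes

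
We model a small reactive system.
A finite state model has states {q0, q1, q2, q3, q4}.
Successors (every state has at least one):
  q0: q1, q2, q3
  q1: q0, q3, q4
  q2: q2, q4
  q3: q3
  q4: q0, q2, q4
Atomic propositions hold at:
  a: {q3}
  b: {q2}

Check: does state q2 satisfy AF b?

Yes

AF b: least fixpoint, start Z0 = {q2}, add states with every successor in Z. Already a fixed point.
Sat(AF b) = {q2}
q2 ∈ Sat(AF b) = {q2}, so the formula holds at q2.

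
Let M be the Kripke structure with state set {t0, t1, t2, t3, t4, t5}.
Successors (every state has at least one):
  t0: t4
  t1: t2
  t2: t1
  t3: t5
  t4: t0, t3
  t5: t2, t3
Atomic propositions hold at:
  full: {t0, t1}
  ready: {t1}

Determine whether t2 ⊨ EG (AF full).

AF full: least fixpoint, start Z0 = {t0, t1}, add states with every successor in Z. Z1 = {t0, t1, t2}; fixed.
Sat(AF full) = {t0, t1, t2}
EG (AF full): greatest fixpoint, start Z0 = {t0, t1, t2}, keep only states in Sat with some successor in Z. Z1 = {t1, t2}; fixed.
Sat(EG (AF full)) = {t1, t2}
t2 ∈ Sat(EG (AF full)) = {t1, t2}, so the formula holds at t2.

Yes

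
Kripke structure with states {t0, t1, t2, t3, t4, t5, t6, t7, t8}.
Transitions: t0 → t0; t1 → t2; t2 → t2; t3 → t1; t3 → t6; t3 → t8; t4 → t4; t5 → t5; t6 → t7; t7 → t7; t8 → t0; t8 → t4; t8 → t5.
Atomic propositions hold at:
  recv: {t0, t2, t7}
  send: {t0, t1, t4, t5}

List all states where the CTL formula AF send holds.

AF send: least fixpoint, start Z0 = {t0, t1, t4, t5}, add states with every successor in Z. Z1 = {t0, t1, t4, t5, t8}; fixed.
Sat(AF send) = {t0, t1, t4, t5, t8}

{t0, t1, t4, t5, t8}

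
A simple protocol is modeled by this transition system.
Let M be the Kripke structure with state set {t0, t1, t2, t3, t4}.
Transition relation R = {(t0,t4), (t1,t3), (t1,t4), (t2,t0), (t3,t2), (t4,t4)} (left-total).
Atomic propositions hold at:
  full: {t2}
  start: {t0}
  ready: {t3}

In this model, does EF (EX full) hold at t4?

Sat(EX full) = {s : some successor in {t2}} = {t3}
EF (EX full): least fixpoint, start Z0 = {t3}, add states with some successor in Z. Z1 = {t1, t3}; fixed.
Sat(EF (EX full)) = {t1, t3}
t4 ∉ Sat(EF (EX full)) = {t1, t3}, so the formula does not hold at t4.

No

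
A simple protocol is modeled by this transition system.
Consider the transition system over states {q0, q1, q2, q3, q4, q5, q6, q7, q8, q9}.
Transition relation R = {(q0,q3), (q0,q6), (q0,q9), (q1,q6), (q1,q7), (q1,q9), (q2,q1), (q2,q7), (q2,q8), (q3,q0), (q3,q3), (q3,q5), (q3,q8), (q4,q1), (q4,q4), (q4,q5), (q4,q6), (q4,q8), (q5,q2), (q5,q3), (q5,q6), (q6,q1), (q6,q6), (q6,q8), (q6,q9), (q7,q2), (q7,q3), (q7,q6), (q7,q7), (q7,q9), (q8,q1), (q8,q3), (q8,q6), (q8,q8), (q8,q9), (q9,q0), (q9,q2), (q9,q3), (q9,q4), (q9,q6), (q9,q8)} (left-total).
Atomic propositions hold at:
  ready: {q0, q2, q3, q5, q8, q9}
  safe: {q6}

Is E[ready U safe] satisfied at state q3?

E[ready U safe]: least fixpoint, start Z0 = Sat(safe) = {q6}, add states in Sat(ready) with some successor in Z. Z1 = {q0, q5, q6, q8, q9}; Z2 = {q0, q2, q3, q5, q6, q8, q9}; fixed.
Sat(E[ready U safe]) = {q0, q2, q3, q5, q6, q8, q9}
q3 ∈ Sat(E[ready U safe]) = {q0, q2, q3, q5, q6, q8, q9}, so the formula holds at q3.

Yes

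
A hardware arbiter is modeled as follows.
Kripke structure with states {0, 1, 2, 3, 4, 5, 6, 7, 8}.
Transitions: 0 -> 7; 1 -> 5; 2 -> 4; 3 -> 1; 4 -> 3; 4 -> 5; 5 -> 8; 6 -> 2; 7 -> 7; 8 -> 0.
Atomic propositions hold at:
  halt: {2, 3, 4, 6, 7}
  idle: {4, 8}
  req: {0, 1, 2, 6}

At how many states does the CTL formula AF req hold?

8

AF req: least fixpoint, start Z0 = {0, 1, 2, 6}, add states with every successor in Z. Z1 = {0, 1, 2, 3, 6, 8}; Z2 = {0, 1, 2, 3, 5, 6, 8}; Z3 = {0, 1, 2, 3, 4, 5, 6, 8}; fixed.
Sat(AF req) = {0, 1, 2, 3, 4, 5, 6, 8}
|Sat(AF req)| = |{0, 1, 2, 3, 4, 5, 6, 8}| = 8.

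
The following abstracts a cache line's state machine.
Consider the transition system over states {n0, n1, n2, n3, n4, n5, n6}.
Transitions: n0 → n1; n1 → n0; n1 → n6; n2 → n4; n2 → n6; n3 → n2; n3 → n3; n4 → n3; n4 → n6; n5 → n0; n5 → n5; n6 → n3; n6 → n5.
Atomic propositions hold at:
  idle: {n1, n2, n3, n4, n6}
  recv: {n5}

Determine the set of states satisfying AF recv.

{n5}

AF recv: least fixpoint, start Z0 = {n5}, add states with every successor in Z. Already a fixed point.
Sat(AF recv) = {n5}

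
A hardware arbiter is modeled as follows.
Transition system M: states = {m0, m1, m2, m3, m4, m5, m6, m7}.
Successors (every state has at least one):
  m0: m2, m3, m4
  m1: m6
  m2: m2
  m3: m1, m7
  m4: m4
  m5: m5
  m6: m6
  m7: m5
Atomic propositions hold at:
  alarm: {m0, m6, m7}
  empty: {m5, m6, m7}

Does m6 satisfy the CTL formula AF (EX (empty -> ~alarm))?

Sat(~alarm) = {m1, m2, m3, m4, m5}
Sat(empty -> ~alarm) = {m0, m1, m2, m3, m4, m5}
Sat(EX (empty -> ~alarm)) = {s : some successor in {m0, m1, m2, m3, m4, m5}} = {m0, m2, m3, m4, m5, m7}
AF (EX (empty -> ~alarm)): least fixpoint, start Z0 = {m0, m2, m3, m4, m5, m7}, add states with every successor in Z. Already a fixed point.
Sat(AF (EX (empty -> ~alarm))) = {m0, m2, m3, m4, m5, m7}
m6 ∉ Sat(AF (EX (empty -> ~alarm))) = {m0, m2, m3, m4, m5, m7}, so the formula does not hold at m6.

No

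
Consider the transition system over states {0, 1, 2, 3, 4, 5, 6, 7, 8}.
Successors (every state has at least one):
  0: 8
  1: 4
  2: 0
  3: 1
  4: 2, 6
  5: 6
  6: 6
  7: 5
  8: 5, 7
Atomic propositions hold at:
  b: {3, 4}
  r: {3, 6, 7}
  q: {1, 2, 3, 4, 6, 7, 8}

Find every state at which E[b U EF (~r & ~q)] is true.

Sat(~r) = {0, 1, 2, 4, 5, 8}
Sat(~q) = {0, 5}
Sat(~r & ~q) = {0, 5}
EF (~r & ~q): least fixpoint, start Z0 = {0, 5}, add states with some successor in Z. Z1 = {0, 2, 5, 7, 8}; Z2 = {0, 2, 4, 5, 7, 8}; Z3 = {0, 1, 2, 4, 5, 7, 8}; Z4 = {0, 1, 2, 3, 4, 5, 7, 8}; fixed.
Sat(EF (~r & ~q)) = {0, 1, 2, 3, 4, 5, 7, 8}
E[b U EF (~r & ~q)]: least fixpoint, start Z0 = Sat(EF (~r & ~q)) = {0, 1, 2, 3, 4, 5, 7, 8}, add states in Sat(b) with some successor in Z. Already a fixed point.
Sat(E[b U EF (~r & ~q)]) = {0, 1, 2, 3, 4, 5, 7, 8}

{0, 1, 2, 3, 4, 5, 7, 8}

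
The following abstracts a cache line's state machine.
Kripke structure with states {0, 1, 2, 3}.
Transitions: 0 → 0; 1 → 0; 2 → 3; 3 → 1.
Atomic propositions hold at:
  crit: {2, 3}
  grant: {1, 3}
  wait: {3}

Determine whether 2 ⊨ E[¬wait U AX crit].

Sat(¬wait) = {0, 1, 2}
Sat(AX crit) = {s : every successor in {2, 3}} = {2}
E[¬wait U AX crit]: least fixpoint, start Z0 = Sat(AX crit) = {2}, add states in Sat(¬wait) with some successor in Z. Already a fixed point.
Sat(E[¬wait U AX crit]) = {2}
2 ∈ Sat(E[¬wait U AX crit]) = {2}, so the formula holds at 2.

Yes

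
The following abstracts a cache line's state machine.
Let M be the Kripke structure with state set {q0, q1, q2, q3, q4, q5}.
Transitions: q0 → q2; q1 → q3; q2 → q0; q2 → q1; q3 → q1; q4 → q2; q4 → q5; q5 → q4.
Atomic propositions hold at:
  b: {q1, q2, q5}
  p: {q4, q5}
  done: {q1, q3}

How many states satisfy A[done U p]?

2

A[done U p]: least fixpoint, start Z0 = Sat(p) = {q4, q5}, add states in Sat(done) with every successor in Z. Already a fixed point.
Sat(A[done U p]) = {q4, q5}
|Sat(A[done U p])| = |{q4, q5}| = 2.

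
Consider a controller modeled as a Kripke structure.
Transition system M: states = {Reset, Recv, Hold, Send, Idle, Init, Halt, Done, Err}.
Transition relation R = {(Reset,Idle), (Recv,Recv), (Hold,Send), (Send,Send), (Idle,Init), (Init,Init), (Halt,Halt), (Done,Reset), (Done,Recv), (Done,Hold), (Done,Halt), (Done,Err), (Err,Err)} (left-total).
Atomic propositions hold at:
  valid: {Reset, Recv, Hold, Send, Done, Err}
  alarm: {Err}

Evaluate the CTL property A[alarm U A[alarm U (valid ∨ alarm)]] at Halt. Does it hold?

Sat(valid ∨ alarm) = {Reset, Recv, Hold, Send, Done, Err}
A[alarm U (valid ∨ alarm)]: least fixpoint, start Z0 = Sat((valid ∨ alarm)) = {Reset, Recv, Hold, Send, Done, Err}, add states in Sat(alarm) with every successor in Z. Already a fixed point.
Sat(A[alarm U (valid ∨ alarm)]) = {Reset, Recv, Hold, Send, Done, Err}
A[alarm U A[alarm U (valid ∨ alarm)]]: least fixpoint, start Z0 = Sat(A[alarm U (valid ∨ alarm)]) = {Reset, Recv, Hold, Send, Done, Err}, add states in Sat(alarm) with every successor in Z. Already a fixed point.
Sat(A[alarm U A[alarm U (valid ∨ alarm)]]) = {Reset, Recv, Hold, Send, Done, Err}
Halt ∉ Sat(A[alarm U A[alarm U (valid ∨ alarm)]]) = {Reset, Recv, Hold, Send, Done, Err}, so the formula does not hold at Halt.

No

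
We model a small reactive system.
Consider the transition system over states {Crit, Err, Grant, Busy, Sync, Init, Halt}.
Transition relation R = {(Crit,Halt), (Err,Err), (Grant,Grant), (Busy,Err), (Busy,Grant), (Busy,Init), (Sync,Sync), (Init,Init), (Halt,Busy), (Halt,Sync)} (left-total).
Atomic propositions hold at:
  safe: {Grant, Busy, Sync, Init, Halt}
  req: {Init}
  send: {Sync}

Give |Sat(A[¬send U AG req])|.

Sat(¬send) = {Crit, Err, Grant, Busy, Init, Halt}
AG req: greatest fixpoint, start Z0 = {Init}, keep only states in Sat with every successor in Z. Already a fixed point.
Sat(AG req) = {Init}
A[¬send U AG req]: least fixpoint, start Z0 = Sat(AG req) = {Init}, add states in Sat(¬send) with every successor in Z. Already a fixed point.
Sat(A[¬send U AG req]) = {Init}
|Sat(A[¬send U AG req])| = |{Init}| = 1.

1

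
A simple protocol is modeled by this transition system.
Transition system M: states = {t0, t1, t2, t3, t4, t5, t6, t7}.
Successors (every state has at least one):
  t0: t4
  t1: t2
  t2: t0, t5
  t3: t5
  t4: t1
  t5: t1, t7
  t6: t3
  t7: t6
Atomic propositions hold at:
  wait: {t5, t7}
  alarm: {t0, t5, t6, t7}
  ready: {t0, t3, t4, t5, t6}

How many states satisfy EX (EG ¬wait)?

Sat(¬wait) = {t0, t1, t2, t3, t4, t6}
EG ¬wait: greatest fixpoint, start Z0 = {t0, t1, t2, t3, t4, t6}, keep only states in Sat with some successor in Z. Z1 = {t0, t1, t2, t4, t6}; Z2 = {t0, t1, t2, t4}; fixed.
Sat(EG ¬wait) = {t0, t1, t2, t4}
Sat(EX (EG ¬wait)) = {s : some successor in {t0, t1, t2, t4}} = {t0, t1, t2, t4, t5}
|Sat(EX (EG ¬wait))| = |{t0, t1, t2, t4, t5}| = 5.

5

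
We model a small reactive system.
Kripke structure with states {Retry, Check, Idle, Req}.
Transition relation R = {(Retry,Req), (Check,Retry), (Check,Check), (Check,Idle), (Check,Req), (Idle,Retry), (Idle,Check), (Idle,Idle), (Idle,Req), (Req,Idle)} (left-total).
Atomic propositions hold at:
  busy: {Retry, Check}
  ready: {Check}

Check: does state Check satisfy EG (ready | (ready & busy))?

Yes

Sat(ready & busy) = {Check}
Sat(ready | (ready & busy)) = {Check}
EG (ready | (ready & busy)): greatest fixpoint, start Z0 = {Check}, keep only states in Sat with some successor in Z. Already a fixed point.
Sat(EG (ready | (ready & busy))) = {Check}
Check ∈ Sat(EG (ready | (ready & busy))) = {Check}, so the formula holds at Check.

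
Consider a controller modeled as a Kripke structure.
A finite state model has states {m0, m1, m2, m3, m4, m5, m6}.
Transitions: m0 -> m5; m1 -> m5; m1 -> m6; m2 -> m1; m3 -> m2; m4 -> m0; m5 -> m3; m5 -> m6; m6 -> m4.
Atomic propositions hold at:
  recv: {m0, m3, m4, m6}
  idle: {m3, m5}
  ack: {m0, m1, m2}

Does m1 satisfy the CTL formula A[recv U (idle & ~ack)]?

No

Sat(~ack) = {m3, m4, m5, m6}
Sat(idle & ~ack) = {m3, m5}
A[recv U (idle & ~ack)]: least fixpoint, start Z0 = Sat((idle & ~ack)) = {m3, m5}, add states in Sat(recv) with every successor in Z. Z1 = {m0, m3, m5}; Z2 = {m0, m3, m4, m5}; Z3 = {m0, m3, m4, m5, m6}; fixed.
Sat(A[recv U (idle & ~ack)]) = {m0, m3, m4, m5, m6}
m1 ∉ Sat(A[recv U (idle & ~ack)]) = {m0, m3, m4, m5, m6}, so the formula does not hold at m1.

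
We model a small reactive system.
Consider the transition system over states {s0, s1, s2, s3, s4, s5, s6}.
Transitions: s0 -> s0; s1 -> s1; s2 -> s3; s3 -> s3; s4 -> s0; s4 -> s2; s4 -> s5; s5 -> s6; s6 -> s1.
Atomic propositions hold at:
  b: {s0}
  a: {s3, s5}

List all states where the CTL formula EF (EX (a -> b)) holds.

{s0, s1, s4, s5, s6}

Sat(a -> b) = {s0, s1, s2, s4, s6}
Sat(EX (a -> b)) = {s : some successor in {s0, s1, s2, s4, s6}} = {s0, s1, s4, s5, s6}
EF (EX (a -> b)): least fixpoint, start Z0 = {s0, s1, s4, s5, s6}, add states with some successor in Z. Already a fixed point.
Sat(EF (EX (a -> b))) = {s0, s1, s4, s5, s6}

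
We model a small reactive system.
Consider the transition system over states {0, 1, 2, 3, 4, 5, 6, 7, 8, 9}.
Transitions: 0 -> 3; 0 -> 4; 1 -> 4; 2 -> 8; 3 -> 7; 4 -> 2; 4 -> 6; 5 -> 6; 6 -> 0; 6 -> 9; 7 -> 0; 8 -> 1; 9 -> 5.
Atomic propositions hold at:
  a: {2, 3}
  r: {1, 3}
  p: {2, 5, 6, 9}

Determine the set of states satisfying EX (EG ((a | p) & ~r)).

Sat(a | p) = {2, 3, 5, 6, 9}
Sat(~r) = {0, 2, 4, 5, 6, 7, 8, 9}
Sat((a | p) & ~r) = {2, 5, 6, 9}
EG ((a | p) & ~r): greatest fixpoint, start Z0 = {2, 5, 6, 9}, keep only states in Sat with some successor in Z. Z1 = {5, 6, 9}; fixed.
Sat(EG ((a | p) & ~r)) = {5, 6, 9}
Sat(EX (EG ((a | p) & ~r))) = {s : some successor in {5, 6, 9}} = {4, 5, 6, 9}

{4, 5, 6, 9}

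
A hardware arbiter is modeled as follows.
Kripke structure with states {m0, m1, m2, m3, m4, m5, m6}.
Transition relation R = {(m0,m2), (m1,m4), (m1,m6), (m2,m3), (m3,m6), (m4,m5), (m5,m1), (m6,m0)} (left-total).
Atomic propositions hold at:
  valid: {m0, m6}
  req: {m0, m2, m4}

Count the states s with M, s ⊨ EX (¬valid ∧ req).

2

Sat(¬valid) = {m1, m2, m3, m4, m5}
Sat(¬valid ∧ req) = {m2, m4}
Sat(EX (¬valid ∧ req)) = {s : some successor in {m2, m4}} = {m0, m1}
|Sat(EX (¬valid ∧ req))| = |{m0, m1}| = 2.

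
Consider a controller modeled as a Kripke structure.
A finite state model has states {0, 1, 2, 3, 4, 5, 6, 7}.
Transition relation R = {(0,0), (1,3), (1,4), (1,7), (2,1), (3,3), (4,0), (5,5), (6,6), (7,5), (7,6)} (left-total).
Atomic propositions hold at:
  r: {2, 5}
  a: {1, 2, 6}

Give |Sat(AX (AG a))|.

AG a: greatest fixpoint, start Z0 = {1, 2, 6}, keep only states in Sat with every successor in Z. Z1 = {2, 6}; Z2 = {6}; fixed.
Sat(AG a) = {6}
Sat(AX (AG a)) = {s : every successor in {6}} = {6}
|Sat(AX (AG a))| = |{6}| = 1.

1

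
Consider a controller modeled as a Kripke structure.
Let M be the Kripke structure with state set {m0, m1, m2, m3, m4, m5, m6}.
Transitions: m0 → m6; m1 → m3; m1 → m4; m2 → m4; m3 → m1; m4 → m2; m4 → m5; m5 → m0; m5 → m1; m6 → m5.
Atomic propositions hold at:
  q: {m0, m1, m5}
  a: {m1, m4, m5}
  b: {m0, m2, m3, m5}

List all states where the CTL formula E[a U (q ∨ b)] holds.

Sat(q ∨ b) = {m0, m1, m2, m3, m5}
E[a U (q ∨ b)]: least fixpoint, start Z0 = Sat((q ∨ b)) = {m0, m1, m2, m3, m5}, add states in Sat(a) with some successor in Z. Z1 = {m0, m1, m2, m3, m4, m5}; fixed.
Sat(E[a U (q ∨ b)]) = {m0, m1, m2, m3, m4, m5}

{m0, m1, m2, m3, m4, m5}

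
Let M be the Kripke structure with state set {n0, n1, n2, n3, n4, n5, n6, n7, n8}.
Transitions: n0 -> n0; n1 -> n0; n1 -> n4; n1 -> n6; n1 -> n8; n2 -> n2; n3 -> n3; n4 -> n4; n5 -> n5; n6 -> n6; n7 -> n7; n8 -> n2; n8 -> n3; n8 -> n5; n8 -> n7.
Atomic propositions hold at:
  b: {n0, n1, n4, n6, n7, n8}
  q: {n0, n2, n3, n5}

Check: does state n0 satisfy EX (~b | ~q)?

Sat(~b) = {n2, n3, n5}
Sat(~q) = {n1, n4, n6, n7, n8}
Sat(~b | ~q) = {n1, n2, n3, n4, n5, n6, n7, n8}
Sat(EX (~b | ~q)) = {s : some successor in {n1, n2, n3, n4, n5, n6, n7, n8}} = {n1, n2, n3, n4, n5, n6, n7, n8}
n0 ∉ Sat(EX (~b | ~q)) = {n1, n2, n3, n4, n5, n6, n7, n8}, so the formula does not hold at n0.

No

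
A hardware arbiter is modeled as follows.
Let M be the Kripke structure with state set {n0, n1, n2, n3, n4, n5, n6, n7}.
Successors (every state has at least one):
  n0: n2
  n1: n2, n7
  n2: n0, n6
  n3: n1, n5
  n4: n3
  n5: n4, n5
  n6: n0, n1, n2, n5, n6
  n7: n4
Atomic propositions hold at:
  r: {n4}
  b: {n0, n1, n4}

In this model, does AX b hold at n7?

Yes

Sat(AX b) = {s : every successor in {n0, n1, n4}} = {n7}
n7 ∈ Sat(AX b) = {n7}, so the formula holds at n7.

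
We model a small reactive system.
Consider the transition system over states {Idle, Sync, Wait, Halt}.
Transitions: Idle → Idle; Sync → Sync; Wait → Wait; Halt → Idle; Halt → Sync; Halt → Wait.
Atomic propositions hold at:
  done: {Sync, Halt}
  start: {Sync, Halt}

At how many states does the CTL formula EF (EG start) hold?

EG start: greatest fixpoint, start Z0 = {Sync, Halt}, keep only states in Sat with some successor in Z. Already a fixed point.
Sat(EG start) = {Sync, Halt}
EF (EG start): least fixpoint, start Z0 = {Sync, Halt}, add states with some successor in Z. Already a fixed point.
Sat(EF (EG start)) = {Sync, Halt}
|Sat(EF (EG start))| = |{Sync, Halt}| = 2.

2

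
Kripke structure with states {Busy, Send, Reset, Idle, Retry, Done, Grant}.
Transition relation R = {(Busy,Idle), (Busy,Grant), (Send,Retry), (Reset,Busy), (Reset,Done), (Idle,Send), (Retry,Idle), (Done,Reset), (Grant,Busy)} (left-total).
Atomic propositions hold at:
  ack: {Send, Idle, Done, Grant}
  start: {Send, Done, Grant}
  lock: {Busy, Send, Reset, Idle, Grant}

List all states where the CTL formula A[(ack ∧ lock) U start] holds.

{Send, Idle, Done, Grant}

Sat(ack ∧ lock) = {Send, Idle, Grant}
A[(ack ∧ lock) U start]: least fixpoint, start Z0 = Sat(start) = {Send, Done, Grant}, add states in Sat(ack ∧ lock) with every successor in Z. Z1 = {Send, Idle, Done, Grant}; fixed.
Sat(A[(ack ∧ lock) U start]) = {Send, Idle, Done, Grant}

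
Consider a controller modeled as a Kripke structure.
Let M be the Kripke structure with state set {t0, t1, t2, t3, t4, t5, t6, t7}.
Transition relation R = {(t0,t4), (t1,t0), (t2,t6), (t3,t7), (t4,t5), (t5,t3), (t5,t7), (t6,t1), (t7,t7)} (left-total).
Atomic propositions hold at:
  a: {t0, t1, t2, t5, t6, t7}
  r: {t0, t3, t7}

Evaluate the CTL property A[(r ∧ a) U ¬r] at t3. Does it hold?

Sat(r ∧ a) = {t0, t7}
Sat(¬r) = {t1, t2, t4, t5, t6}
A[(r ∧ a) U ¬r]: least fixpoint, start Z0 = Sat(¬r) = {t1, t2, t4, t5, t6}, add states in Sat(r ∧ a) with every successor in Z. Z1 = {t0, t1, t2, t4, t5, t6}; fixed.
Sat(A[(r ∧ a) U ¬r]) = {t0, t1, t2, t4, t5, t6}
t3 ∉ Sat(A[(r ∧ a) U ¬r]) = {t0, t1, t2, t4, t5, t6}, so the formula does not hold at t3.

No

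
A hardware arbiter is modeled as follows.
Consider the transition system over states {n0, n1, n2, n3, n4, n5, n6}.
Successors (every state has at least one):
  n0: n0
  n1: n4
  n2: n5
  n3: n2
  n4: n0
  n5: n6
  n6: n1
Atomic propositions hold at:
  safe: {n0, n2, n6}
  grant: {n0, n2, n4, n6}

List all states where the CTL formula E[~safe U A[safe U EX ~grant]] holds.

{n2, n3, n5, n6}

Sat(~safe) = {n1, n3, n4, n5}
Sat(~grant) = {n1, n3, n5}
Sat(EX ~grant) = {s : some successor in {n1, n3, n5}} = {n2, n6}
A[safe U EX ~grant]: least fixpoint, start Z0 = Sat(EX ~grant) = {n2, n6}, add states in Sat(safe) with every successor in Z. Already a fixed point.
Sat(A[safe U EX ~grant]) = {n2, n6}
E[~safe U A[safe U EX ~grant]]: least fixpoint, start Z0 = Sat(A[safe U EX ~grant]) = {n2, n6}, add states in Sat(~safe) with some successor in Z. Z1 = {n2, n3, n5, n6}; fixed.
Sat(E[~safe U A[safe U EX ~grant]]) = {n2, n3, n5, n6}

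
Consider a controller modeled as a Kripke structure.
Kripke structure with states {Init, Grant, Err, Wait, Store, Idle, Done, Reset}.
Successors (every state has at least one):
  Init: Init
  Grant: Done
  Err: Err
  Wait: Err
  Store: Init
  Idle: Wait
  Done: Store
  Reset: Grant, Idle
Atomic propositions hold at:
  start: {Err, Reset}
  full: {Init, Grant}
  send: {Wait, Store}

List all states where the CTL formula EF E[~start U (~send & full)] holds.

Sat(~start) = {Init, Grant, Wait, Store, Idle, Done}
Sat(~send) = {Init, Grant, Err, Idle, Done, Reset}
Sat(~send & full) = {Init, Grant}
E[~start U (~send & full)]: least fixpoint, start Z0 = Sat((~send & full)) = {Init, Grant}, add states in Sat(~start) with some successor in Z. Z1 = {Init, Grant, Store}; Z2 = {Init, Grant, Store, Done}; fixed.
Sat(E[~start U (~send & full)]) = {Init, Grant, Store, Done}
EF E[~start U (~send & full)]: least fixpoint, start Z0 = {Init, Grant, Store, Done}, add states with some successor in Z. Z1 = {Init, Grant, Store, Done, Reset}; fixed.
Sat(EF E[~start U (~send & full)]) = {Init, Grant, Store, Done, Reset}

{Init, Grant, Store, Done, Reset}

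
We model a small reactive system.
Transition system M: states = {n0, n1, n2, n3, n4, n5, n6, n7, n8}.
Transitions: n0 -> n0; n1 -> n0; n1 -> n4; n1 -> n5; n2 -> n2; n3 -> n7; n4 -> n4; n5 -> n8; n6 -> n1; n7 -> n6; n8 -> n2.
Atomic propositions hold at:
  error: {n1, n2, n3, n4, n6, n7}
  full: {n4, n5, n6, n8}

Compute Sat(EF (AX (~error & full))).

{n1, n3, n5, n6, n7}

Sat(~error) = {n0, n5, n8}
Sat(~error & full) = {n5, n8}
Sat(AX (~error & full)) = {s : every successor in {n5, n8}} = {n5}
EF (AX (~error & full)): least fixpoint, start Z0 = {n5}, add states with some successor in Z. Z1 = {n1, n5}; Z2 = {n1, n5, n6}; Z3 = {n1, n5, n6, n7}; Z4 = {n1, n3, n5, n6, n7}; fixed.
Sat(EF (AX (~error & full))) = {n1, n3, n5, n6, n7}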